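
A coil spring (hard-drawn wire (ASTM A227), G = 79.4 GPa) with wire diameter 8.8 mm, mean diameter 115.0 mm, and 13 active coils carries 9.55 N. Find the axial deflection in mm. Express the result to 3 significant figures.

3.17 mm

k = Gd⁴/(8D³N_a) = (79.4×10³)(8.8⁴)/(8·115.0³·13) = 3.0104 N/mm
δ = F/k = 9.55 / 3.0104 = 3.1723 mm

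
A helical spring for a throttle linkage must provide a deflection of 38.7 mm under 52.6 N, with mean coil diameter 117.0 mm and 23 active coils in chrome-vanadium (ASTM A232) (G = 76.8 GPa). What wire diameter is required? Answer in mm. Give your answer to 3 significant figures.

8.50 mm

Required rate k = F/δ = 52.6/38.7 = 1.3592 N/mm
d = (8D³N_a·k / G)^(1/4) = (8·117.0³·23·1.3592 / (76.8×10³))^0.25
  = (5215.4)^0.25 = 8.4981 mm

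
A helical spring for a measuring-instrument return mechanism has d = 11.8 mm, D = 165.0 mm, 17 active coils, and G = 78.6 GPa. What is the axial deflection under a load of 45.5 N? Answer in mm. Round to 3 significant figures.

k = Gd⁴/(8D³N_a) = (78.6×10³)(11.8⁴)/(8·165.0³·17) = 2.4944 N/mm
δ = F/k = 45.5 / 2.4944 = 18.241 mm

18.2 mm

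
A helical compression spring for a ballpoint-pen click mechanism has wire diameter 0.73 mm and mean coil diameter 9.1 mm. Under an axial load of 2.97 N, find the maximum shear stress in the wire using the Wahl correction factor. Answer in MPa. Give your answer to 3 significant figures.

Spring index C = D/d = 9.1/0.73 = 12.4658
K_W = (4C−1)/(4C−4) + 0.615/C = 48.863/45.863 + 0.0493 = 1.1147
τ₀ = 8FD/(πd³) = 8·2.97·9.1/(π·0.73³) = 216.216/1.2221 = 176.92 MPa
τ_max = K·τ₀ = 1.1147 × 176.92 = 197.22 MPa

197 MPa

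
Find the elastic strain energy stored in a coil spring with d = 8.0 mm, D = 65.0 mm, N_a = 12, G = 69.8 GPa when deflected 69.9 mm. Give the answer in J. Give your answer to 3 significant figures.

26.5 J

k = Gd⁴/(8D³N_a) = (69.8×10³)(8.0⁴)/(8·65.0³·12) = 10.844 N/mm
U = ½kδ² = 0.5 × 10.844 × 69.9² = 26493 N·mm = 26.493 J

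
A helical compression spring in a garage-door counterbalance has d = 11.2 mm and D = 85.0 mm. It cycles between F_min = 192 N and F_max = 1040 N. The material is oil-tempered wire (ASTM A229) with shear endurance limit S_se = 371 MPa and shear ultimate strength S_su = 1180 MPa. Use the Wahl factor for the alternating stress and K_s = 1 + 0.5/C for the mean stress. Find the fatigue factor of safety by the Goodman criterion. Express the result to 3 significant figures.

C = D/d = 85.0/11.2 = 7.5893; K_W = (4C−1)/(4C−4)+0.615/C = 1.1949; K_s = 1+0.5/C = 1.0659
F_a = (F_max−F_min)/2 = 424 N; F_m = (F_max+F_min)/2 = 616 N
τ_a = K_W·8F_aD/(πd³) = 1.1949 × 65.324 = 78.052 MPa
τ_m = K_s·8F_mD/(πd³) = 1.0659 × 94.904 = 101.16 MPa
Goodman: 1/n_f = τ_a/S_se + τ_m/S_su = 78.052/371 + 101.16/1180 = 0.21038 + 0.08573 = 0.29611
n_f = 1/0.29611 = 3.377

3.38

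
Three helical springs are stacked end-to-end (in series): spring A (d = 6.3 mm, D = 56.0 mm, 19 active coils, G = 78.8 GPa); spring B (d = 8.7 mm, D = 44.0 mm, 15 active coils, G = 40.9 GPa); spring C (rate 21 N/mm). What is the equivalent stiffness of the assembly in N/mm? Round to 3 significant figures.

3.26 N/mm

k_A = Gd⁴/(8D³N_a) = (78.8×10³)(6.3⁴)/(8·56.0³·19) = 4.6503 N/mm
k_B = Gd⁴/(8D³N_a) = (40.9×10³)(8.7⁴)/(8·44.0³·15) = 22.922 N/mm
Series: 1/k_eq = 1/4.6503 + 1/22.922 + 1/21 = 0.30628; k_eq = 3.2649 N/mm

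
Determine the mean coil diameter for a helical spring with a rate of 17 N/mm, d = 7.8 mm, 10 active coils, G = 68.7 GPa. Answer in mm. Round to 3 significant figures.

57.2 mm

D = (Gd⁴/(8N_a·k))^(1/3) = (68.7×10³·7.8⁴/(8·10·17))^(1/3)
  = (186980)^(1/3) = 57.1828 mm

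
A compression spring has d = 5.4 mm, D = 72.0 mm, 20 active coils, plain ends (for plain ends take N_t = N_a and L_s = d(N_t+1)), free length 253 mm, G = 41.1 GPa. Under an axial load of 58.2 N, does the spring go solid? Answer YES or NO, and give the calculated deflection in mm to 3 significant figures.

NO, δ = 99.5 mm

k = Gd⁴/(8D³N_a) = (41.1×10³)(5.4⁴)/(8·72.0³·20) = 0.58519 N/mm
N_t = 20; L_s = 5.4·21 = 113.4 mm; δ_solid = L₀ − L_s = 253 − 113.4 = 139.6 mm
δ = F/k = 58.2/0.58519 = 99.454 mm
δ < δ_solid → spring does not go solid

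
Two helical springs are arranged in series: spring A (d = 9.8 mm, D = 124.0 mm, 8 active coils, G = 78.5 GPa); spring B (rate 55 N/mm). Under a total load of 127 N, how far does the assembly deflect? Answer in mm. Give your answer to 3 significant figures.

23.7 mm

k_A = Gd⁴/(8D³N_a) = (78.5×10³)(9.8⁴)/(8·124.0³·8) = 5.9337 N/mm
Series: 1/k_eq = 1/5.9337 + 1/55 = 0.18671; k_eq = 5.3559 N/mm
δ = F/k_eq = 127/5.3559 = 23.712 mm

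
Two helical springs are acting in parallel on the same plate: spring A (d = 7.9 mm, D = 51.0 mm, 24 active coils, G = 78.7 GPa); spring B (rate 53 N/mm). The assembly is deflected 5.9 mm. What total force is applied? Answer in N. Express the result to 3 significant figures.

384 N

k_A = Gd⁴/(8D³N_a) = (78.7×10³)(7.9⁴)/(8·51.0³·24) = 12.036 N/mm
Parallel: k_eq = 12.036 + 53 = 65.036 N/mm
F = k_eq·δ = 65.036·5.9 = 383.71 N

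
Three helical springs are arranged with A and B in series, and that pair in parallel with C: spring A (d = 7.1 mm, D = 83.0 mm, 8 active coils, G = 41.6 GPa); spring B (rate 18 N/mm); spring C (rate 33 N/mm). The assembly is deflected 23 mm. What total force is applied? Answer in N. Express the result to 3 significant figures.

816 N

k_A = Gd⁴/(8D³N_a) = (41.6×10³)(7.1⁴)/(8·83.0³·8) = 2.8888 N/mm
Springs A,B series: k_AB = 1/(1/2.8888+1/18) = 2.4893 N/mm; parallel with C: k_eq = 2.4893+33 = 35.489 N/mm
F = k_eq·δ = 35.489·23 = 816.25 N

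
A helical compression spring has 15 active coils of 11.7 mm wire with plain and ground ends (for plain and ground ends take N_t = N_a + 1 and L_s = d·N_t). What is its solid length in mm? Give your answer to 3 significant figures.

187 mm

plain and ground ends: N_t = N_a + 1 = 15 + 1 = 16
L_s = d·N_t = 11.7 × 16 = 187.2 mm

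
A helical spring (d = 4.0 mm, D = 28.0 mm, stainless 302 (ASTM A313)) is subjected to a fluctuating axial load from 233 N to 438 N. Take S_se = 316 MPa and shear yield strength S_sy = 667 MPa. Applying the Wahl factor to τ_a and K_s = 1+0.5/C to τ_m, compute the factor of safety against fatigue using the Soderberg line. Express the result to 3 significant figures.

0.963

C = D/d = 28.0/4.0 = 7.0000; K_W = (4C−1)/(4C−4)+0.615/C = 1.2129; K_s = 1+0.5/C = 1.0714
F_a = (F_max−F_min)/2 = 102.5 N; F_m = (F_max+F_min)/2 = 335.5 N
τ_a = K_W·8F_aD/(πd³) = 1.2129 × 114.19 = 138.5 MPa
τ_m = K_s·8F_mD/(πd³) = 1.0714 × 373.78 = 400.47 MPa
Soderberg: 1/n_f = τ_a/S_se + τ_m/S_sy = 138.5/316 + 400.47/667 = 0.43829 + 0.60041 = 1.0387
n_f = 1/1.0387 = 0.9627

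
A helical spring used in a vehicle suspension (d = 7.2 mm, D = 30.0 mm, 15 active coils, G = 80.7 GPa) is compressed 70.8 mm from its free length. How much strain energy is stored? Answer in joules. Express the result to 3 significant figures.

k = Gd⁴/(8D³N_a) = (80.7×10³)(7.2⁴)/(8·30.0³·15) = 66.936 N/mm
U = ½kδ² = 0.5 × 66.936 × 70.8² = 1.6776e+05 N·mm = 167.76 J

168 J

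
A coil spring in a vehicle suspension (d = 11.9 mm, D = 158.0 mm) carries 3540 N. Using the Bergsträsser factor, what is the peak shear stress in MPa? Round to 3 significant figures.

930 MPa

Spring index C = D/d = 158.0/11.9 = 13.2773
K_B = (4C+2)/(4C−3) = 55.109/50.109 = 1.0998
τ₀ = 8FD/(πd³) = 8·3540·158.0/(π·11.9³) = 4.47456e+06/5294.1 = 845.2 MPa
τ_max = K·τ₀ = 1.0998 × 845.2 = 929.54 MPa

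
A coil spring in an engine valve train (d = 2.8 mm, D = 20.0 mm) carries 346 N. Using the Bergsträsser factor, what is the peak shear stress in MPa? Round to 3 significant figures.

Spring index C = D/d = 20.0/2.8 = 7.1429
K_B = (4C+2)/(4C−3) = 30.571/25.571 = 1.1955
τ₀ = 8FD/(πd³) = 8·346·20.0/(π·2.8³) = 55360/68.964 = 802.73 MPa
τ_max = K·τ₀ = 1.1955 × 802.73 = 959.69 MPa

960 MPa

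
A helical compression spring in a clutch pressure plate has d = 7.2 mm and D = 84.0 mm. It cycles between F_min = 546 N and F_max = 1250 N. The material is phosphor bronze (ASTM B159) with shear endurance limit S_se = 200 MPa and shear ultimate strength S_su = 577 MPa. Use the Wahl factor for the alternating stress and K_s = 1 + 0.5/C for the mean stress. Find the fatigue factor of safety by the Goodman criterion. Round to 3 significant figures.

0.485

C = D/d = 84.0/7.2 = 11.6667; K_W = (4C−1)/(4C−4)+0.615/C = 1.1230; K_s = 1+0.5/C = 1.0429
F_a = (F_max−F_min)/2 = 352 N; F_m = (F_max+F_min)/2 = 898 N
τ_a = K_W·8F_aD/(πd³) = 1.1230 × 201.73 = 226.55 MPa
τ_m = K_s·8F_mD/(πd³) = 1.0429 × 514.63 = 536.69 MPa
Goodman: 1/n_f = τ_a/S_se + τ_m/S_su = 226.55/200 + 536.69/577 = 1.13273 + 0.93014 = 2.0629
n_f = 1/2.0629 = 0.4848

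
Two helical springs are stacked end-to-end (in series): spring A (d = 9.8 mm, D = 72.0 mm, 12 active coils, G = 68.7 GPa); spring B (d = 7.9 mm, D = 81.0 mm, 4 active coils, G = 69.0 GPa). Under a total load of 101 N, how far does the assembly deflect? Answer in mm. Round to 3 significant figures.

12.1 mm

k_A = Gd⁴/(8D³N_a) = (68.7×10³)(9.8⁴)/(8·72.0³·12) = 17.684 N/mm
k_B = Gd⁴/(8D³N_a) = (69.0×10³)(7.9⁴)/(8·81.0³·4) = 15.803 N/mm
Series: 1/k_eq = 1/17.684 + 1/15.803 = 0.11982; k_eq = 8.3456 N/mm
δ = F/k_eq = 101/8.3456 = 12.102 mm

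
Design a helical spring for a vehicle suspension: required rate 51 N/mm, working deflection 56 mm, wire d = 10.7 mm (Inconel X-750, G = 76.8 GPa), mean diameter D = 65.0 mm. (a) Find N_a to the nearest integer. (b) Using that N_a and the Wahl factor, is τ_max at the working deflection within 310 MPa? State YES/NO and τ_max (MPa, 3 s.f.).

N_a = Gd⁴/(8D³k) = (76.8×10³)(10.7⁴)/(8·65.0³·51) = 8.985 → N_a = 9
Actual rate k = Gd⁴/(8D³·9) = 50.912 N/mm
Working load F = kδ = 50.912·56 = 2851.1 N
C = 65.0/10.7 = 6.0748; K_W = (4C−1)/(4C−4)+0.615/C = 1.2490
τ_max = K_W·8FD/(πd³) = 1.2490·385.22 = 481.16 MPa
τ_max > 310 MPa → exceeds allowable

(a) 9 coils; (b) NO, τ_max = 481 MPa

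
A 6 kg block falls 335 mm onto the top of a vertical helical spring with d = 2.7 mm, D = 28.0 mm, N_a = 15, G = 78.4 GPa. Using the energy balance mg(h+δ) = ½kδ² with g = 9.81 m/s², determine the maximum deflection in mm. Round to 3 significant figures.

199 mm

k = Gd⁴/(8D³N_a) = (78.4×10³)(2.7⁴)/(8·28.0³·15) = 1.5817 N/mm
W = mg = 6 × 9.81 = 58.86 N
½kδ² − Wδ − Wh = 0 → δ = (W + √(W² + 2kWh))/k
δ = (58.86 + √(3464.5 + 62375))/1.5817 = (58.86 + 256.59)/1.5817 = 199.44 mm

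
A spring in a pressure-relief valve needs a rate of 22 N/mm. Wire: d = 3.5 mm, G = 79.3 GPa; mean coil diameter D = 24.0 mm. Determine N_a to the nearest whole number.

N_a = Gd⁴/(8D³k) = (79.3×10³ × 3.5⁴)/(8 × 24.0³ × 22)
    = 1.19e+07 / 2.43302e+06 = 4.891 → 5 coils

5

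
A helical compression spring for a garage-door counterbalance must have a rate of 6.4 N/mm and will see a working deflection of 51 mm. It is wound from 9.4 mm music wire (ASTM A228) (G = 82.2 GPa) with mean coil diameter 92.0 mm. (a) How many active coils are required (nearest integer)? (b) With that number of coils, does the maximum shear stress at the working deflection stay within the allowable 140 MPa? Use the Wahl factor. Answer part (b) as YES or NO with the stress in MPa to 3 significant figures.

N_a = Gd⁴/(8D³k) = (82.2×10³)(9.4⁴)/(8·92.0³·6.4) = 16.1 → N_a = 16
Actual rate k = Gd⁴/(8D³·16) = 6.4389 N/mm
Working load F = kδ = 6.4389·51 = 328.38 N
C = 92.0/9.4 = 9.7872; K_W = (4C−1)/(4C−4)+0.615/C = 1.1482
τ_max = K_W·8FD/(πd³) = 1.1482·92.624 = 106.35 MPa
τ_max ≤ 140 MPa → acceptable

(a) 16 coils; (b) YES, τ_max = 106 MPa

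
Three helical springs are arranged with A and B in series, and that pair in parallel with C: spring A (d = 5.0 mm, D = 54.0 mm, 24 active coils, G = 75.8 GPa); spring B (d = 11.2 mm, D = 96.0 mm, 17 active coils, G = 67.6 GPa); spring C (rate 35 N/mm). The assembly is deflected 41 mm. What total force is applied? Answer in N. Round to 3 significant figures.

k_A = Gd⁴/(8D³N_a) = (75.8×10³)(5.0⁴)/(8·54.0³·24) = 1.567 N/mm
k_B = Gd⁴/(8D³N_a) = (67.6×10³)(11.2⁴)/(8·96.0³·17) = 8.8403 N/mm
Springs A,B series: k_AB = 1/(1/1.567+1/8.8403) = 1.3311 N/mm; parallel with C: k_eq = 1.3311+35 = 36.331 N/mm
F = k_eq·δ = 36.331·41 = 1489.6 N

1490 N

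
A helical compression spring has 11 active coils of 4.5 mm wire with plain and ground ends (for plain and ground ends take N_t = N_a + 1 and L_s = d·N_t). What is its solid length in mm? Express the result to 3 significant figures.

54.0 mm

plain and ground ends: N_t = N_a + 1 = 11 + 1 = 12
L_s = d·N_t = 4.5 × 12 = 54 mm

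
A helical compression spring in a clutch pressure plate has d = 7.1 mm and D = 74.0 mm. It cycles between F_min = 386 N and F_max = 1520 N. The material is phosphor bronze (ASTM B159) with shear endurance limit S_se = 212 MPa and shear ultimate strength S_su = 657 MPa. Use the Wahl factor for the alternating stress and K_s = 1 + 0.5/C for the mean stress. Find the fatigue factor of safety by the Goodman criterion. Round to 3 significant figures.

0.416

C = D/d = 74.0/7.1 = 10.4225; K_W = (4C−1)/(4C−4)+0.615/C = 1.1386; K_s = 1+0.5/C = 1.0480
F_a = (F_max−F_min)/2 = 567 N; F_m = (F_max+F_min)/2 = 953 N
τ_a = K_W·8F_aD/(πd³) = 1.1386 × 298.52 = 339.9 MPa
τ_m = K_s·8F_mD/(πd³) = 1.0480 × 501.75 = 525.82 MPa
Goodman: 1/n_f = τ_a/S_se + τ_m/S_su = 339.9/212 + 525.82/657 = 1.60331 + 0.80034 = 2.4036
n_f = 1/2.4036 = 0.416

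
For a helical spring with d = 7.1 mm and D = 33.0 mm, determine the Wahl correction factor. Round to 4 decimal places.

1.3379

C = D/d = 33.0/7.1 = 4.6479
K_W = (4C−1)/(4C−4) + 0.615/C = 17.592/14.592 + 0.1323 = 1.3379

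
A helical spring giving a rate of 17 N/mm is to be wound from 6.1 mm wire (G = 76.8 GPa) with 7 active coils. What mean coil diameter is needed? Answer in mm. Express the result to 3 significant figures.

48.2 mm

D = (Gd⁴/(8N_a·k))^(1/3) = (76.8×10³·6.1⁴/(8·7·17))^(1/3)
  = (111698)^(1/3) = 48.1594 mm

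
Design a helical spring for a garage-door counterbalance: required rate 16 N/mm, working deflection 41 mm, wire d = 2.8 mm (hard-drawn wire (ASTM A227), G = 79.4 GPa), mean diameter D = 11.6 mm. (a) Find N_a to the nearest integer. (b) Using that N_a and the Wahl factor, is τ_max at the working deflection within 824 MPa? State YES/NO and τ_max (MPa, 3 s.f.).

(a) 24 coils; (b) NO, τ_max = 1250 MPa

N_a = Gd⁴/(8D³k) = (79.4×10³)(2.8⁴)/(8·11.6³·16) = 24.43 → N_a = 24
Actual rate k = Gd⁴/(8D³·24) = 16.285 N/mm
Working load F = kδ = 16.285·41 = 667.67 N
C = 11.6/2.8 = 4.1429; K_W = (4C−1)/(4C−4)+0.615/C = 1.3871
τ_max = K_W·8FD/(πd³) = 1.3871·898.43 = 1246.2 MPa
τ_max > 824 MPa → exceeds allowable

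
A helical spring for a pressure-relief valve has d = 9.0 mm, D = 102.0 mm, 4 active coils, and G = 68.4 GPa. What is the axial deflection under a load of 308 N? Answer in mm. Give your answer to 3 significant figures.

k = Gd⁴/(8D³N_a) = (68.4×10³)(9.0⁴)/(8·102.0³·4) = 13.215 N/mm
δ = F/k = 308 / 13.215 = 23.306 mm

23.3 mm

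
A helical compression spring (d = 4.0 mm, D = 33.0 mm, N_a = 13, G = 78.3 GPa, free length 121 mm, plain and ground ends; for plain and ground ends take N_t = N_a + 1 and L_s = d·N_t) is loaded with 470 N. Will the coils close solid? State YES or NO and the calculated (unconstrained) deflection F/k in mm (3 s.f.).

YES, δ = 87.6 mm

k = Gd⁴/(8D³N_a) = (78.3×10³)(4.0⁴)/(8·33.0³·13) = 5.3632 N/mm
N_t = 14; L_s = 4.0·14 = 56 mm; δ_solid = L₀ − L_s = 121 − 56 = 65 mm
δ = F/k = 470/5.3632 = 87.634 mm
δ ≥ δ_solid → spring goes solid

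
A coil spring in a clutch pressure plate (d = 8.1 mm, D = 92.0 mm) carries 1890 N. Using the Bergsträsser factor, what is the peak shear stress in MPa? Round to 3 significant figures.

931 MPa

Spring index C = D/d = 92.0/8.1 = 11.3580
K_B = (4C+2)/(4C−3) = 47.432/42.432 = 1.1178
τ₀ = 8FD/(πd³) = 8·1890·92.0/(π·8.1³) = 1.39104e+06/1669.6 = 833.17 MPa
τ_max = K·τ₀ = 1.1178 × 833.17 = 931.35 MPa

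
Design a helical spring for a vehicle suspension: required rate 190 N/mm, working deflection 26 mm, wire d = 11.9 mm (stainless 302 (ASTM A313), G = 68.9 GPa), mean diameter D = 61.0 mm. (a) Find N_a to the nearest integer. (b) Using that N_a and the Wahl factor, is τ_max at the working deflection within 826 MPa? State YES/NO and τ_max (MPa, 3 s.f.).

N_a = Gd⁴/(8D³k) = (68.9×10³)(11.9⁴)/(8·61.0³·190) = 4.005 → N_a = 4
Actual rate k = Gd⁴/(8D³·4) = 190.22 N/mm
Working load F = kδ = 190.22·26 = 4945.8 N
C = 61.0/11.9 = 5.1261; K_W = (4C−1)/(4C−4)+0.615/C = 1.3017
τ_max = K_W·8FD/(πd³) = 1.3017·455.9 = 593.47 MPa
τ_max ≤ 826 MPa → acceptable

(a) 4 coils; (b) YES, τ_max = 593 MPa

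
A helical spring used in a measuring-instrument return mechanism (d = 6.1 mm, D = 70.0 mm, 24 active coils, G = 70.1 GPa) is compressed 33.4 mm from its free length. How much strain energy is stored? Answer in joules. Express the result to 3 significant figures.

0.822 J

k = Gd⁴/(8D³N_a) = (70.1×10³)(6.1⁴)/(8·70.0³·24) = 1.4738 N/mm
U = ½kδ² = 0.5 × 1.4738 × 33.4² = 822.06 N·mm = 0.82206 J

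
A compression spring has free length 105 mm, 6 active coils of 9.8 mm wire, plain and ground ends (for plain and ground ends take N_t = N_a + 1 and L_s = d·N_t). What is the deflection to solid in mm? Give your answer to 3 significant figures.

36.4 mm

N_t = 7; L_s = 9.8·7 = 68.6 mm
δ_solid = L₀ − L_s = 105 − 68.6 = 36.4 mm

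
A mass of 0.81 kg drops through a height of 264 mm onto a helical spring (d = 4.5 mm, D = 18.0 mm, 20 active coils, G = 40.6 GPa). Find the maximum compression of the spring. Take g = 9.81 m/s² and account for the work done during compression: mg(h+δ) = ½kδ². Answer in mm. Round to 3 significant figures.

15.8 mm

k = Gd⁴/(8D³N_a) = (40.6×10³)(4.5⁴)/(8·18.0³·20) = 17.842 N/mm
W = mg = 0.81 × 9.81 = 7.9461 N
½kδ² − Wδ − Wh = 0 → δ = (W + √(W² + 2kWh))/k
δ = (7.9461 + √(63.141 + 74856))/17.842 = (7.9461 + 273.71)/17.842 = 15.787 mm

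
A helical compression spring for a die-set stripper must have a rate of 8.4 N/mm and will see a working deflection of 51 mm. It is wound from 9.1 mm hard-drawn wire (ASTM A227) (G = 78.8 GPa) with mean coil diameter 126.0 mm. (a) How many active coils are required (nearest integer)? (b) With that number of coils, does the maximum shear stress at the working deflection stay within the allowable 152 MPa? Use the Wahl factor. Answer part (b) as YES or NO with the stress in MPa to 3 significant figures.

(a) 4 coils; (b) NO, τ_max = 202 MPa

N_a = Gd⁴/(8D³k) = (78.8×10³)(9.1⁴)/(8·126.0³·8.4) = 4.02 → N_a = 4
Actual rate k = Gd⁴/(8D³·4) = 8.4417 N/mm
Working load F = kδ = 8.4417·51 = 430.53 N
C = 126.0/9.1 = 13.8462; K_W = (4C−1)/(4C−4)+0.615/C = 1.1028
τ_max = K_W·8FD/(πd³) = 1.1028·183.31 = 202.15 MPa
τ_max > 152 MPa → exceeds allowable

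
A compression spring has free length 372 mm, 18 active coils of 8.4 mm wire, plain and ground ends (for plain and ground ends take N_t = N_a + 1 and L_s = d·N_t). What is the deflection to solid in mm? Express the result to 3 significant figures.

N_t = 19; L_s = 8.4·19 = 159.6 mm
δ_solid = L₀ − L_s = 372 − 159.6 = 212.4 mm

212 mm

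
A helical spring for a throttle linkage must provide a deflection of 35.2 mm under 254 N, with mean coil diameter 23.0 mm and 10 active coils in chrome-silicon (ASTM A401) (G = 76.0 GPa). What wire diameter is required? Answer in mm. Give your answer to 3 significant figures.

3.10 mm

Required rate k = F/δ = 254/35.2 = 7.2159 N/mm
d = (8D³N_a·k / G)^(1/4) = (8·23.0³·10·7.2159 / (76.0×10³))^0.25
  = (92.417)^0.25 = 3.1005 mm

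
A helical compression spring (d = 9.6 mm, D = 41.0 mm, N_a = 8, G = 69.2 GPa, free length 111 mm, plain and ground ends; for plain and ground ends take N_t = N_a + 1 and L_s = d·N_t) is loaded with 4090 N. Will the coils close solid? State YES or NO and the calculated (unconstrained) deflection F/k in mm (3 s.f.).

YES, δ = 30.7 mm

k = Gd⁴/(8D³N_a) = (69.2×10³)(9.6⁴)/(8·41.0³·8) = 133.25 N/mm
N_t = 9; L_s = 9.6·9 = 86.4 mm; δ_solid = L₀ − L_s = 111 − 86.4 = 24.6 mm
δ = F/k = 4090/133.25 = 30.695 mm
δ ≥ δ_solid → spring goes solid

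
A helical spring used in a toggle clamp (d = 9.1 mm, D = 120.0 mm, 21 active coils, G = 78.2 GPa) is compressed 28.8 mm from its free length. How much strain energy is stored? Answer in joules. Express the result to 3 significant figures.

0.766 J

k = Gd⁴/(8D³N_a) = (78.2×10³)(9.1⁴)/(8·120.0³·21) = 1.8472 N/mm
U = ½kδ² = 0.5 × 1.8472 × 28.8² = 766.08 N·mm = 0.76608 J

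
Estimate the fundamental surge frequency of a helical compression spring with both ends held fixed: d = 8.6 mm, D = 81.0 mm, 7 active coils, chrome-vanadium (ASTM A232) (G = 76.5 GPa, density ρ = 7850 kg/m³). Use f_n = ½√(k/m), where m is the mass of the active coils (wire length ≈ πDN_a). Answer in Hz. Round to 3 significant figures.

k = Gd⁴/(8D³N_a) = (76.5×10³)(8.6⁴)/(8·81.0³·7) = 14.061 N/mm = 14061 N/m
Wire length L = πDN_a = π·81.0·7 = 1781.3 mm
m = ρ·(πd²/4)·L = 7850 × 58.088×10⁻⁶ m² × 1.7813 m = 0.81225 kg
f_n = ½√(k/m) = 0.5·√(14061/0.81225) = 0.5·√(17311) = 65.786 Hz

65.8 Hz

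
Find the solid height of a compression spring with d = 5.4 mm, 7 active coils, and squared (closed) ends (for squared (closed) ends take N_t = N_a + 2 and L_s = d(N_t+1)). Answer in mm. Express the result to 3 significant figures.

squared (closed) ends: N_t = N_a + 2 = 7 + 2 = 9
L_s = d·(N_t+1) = 5.4 × 10 = 54 mm

54.0 mm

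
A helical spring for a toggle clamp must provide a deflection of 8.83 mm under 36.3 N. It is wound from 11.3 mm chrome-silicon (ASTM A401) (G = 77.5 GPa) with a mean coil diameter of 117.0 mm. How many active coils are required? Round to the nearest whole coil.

Required rate k = F/δ = 36.3/8.83 = 4.111 N/mm
N_a = Gd⁴/(8D³k) = (77.5×10³ × 11.3⁴)/(8 × 117.0³ × 4.111)
    = 1.26362e+09 / 5.26737e+07 = 23.99 → 24 coils

24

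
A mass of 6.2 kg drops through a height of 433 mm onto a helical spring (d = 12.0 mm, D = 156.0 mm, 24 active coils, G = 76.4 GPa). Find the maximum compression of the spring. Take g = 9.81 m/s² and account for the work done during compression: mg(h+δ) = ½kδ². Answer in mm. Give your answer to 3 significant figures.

k = Gd⁴/(8D³N_a) = (76.4×10³)(12.0⁴)/(8·156.0³·24) = 2.1734 N/mm
W = mg = 6.2 × 9.81 = 60.822 N
½kδ² − Wδ − Wh = 0 → δ = (W + √(W² + 2kWh))/k
δ = (60.822 + √(3699.3 + 114478))/2.1734 = (60.822 + 343.77)/2.1734 = 186.15 mm

186 mm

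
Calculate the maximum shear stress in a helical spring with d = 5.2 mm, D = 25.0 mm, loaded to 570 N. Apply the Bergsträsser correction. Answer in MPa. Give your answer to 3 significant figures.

Spring index C = D/d = 25.0/5.2 = 4.8077
K_B = (4C+2)/(4C−3) = 21.231/16.231 = 1.3081
τ₀ = 8FD/(πd³) = 8·570·25.0/(π·5.2³) = 114000/441.73 = 258.07 MPa
τ_max = K·τ₀ = 1.3081 × 258.07 = 337.58 MPa

338 MPa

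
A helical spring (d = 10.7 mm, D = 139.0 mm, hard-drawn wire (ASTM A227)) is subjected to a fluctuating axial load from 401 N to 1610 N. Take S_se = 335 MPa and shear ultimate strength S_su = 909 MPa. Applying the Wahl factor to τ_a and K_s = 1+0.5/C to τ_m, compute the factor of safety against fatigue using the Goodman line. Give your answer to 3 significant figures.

1.10

C = D/d = 139.0/10.7 = 12.9907; K_W = (4C−1)/(4C−4)+0.615/C = 1.1099; K_s = 1+0.5/C = 1.0385
F_a = (F_max−F_min)/2 = 604.5 N; F_m = (F_max+F_min)/2 = 1005.5 N
τ_a = K_W·8F_aD/(πd³) = 1.1099 × 174.66 = 193.86 MPa
τ_m = K_s·8F_mD/(πd³) = 1.0385 × 290.53 = 301.71 MPa
Goodman: 1/n_f = τ_a/S_se + τ_m/S_su = 193.86/335 + 301.71/909 = 0.57868 + 0.33191 = 0.91059
n_f = 1/0.91059 = 1.098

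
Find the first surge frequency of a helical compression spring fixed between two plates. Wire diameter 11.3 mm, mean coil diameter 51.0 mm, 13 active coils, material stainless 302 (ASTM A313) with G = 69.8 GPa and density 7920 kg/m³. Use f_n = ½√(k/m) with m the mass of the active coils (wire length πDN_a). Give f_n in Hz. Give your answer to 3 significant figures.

112 Hz

k = Gd⁴/(8D³N_a) = (69.8×10³)(11.3⁴)/(8·51.0³·13) = 82.495 N/mm = 82495 N/m
Wire length L = πDN_a = π·51.0·13 = 2082.9 mm
m = ρ·(πd²/4)·L = 7920 × 100.29×10⁻⁶ m² × 2.0829 m = 1.6544 kg
f_n = ½√(k/m) = 0.5·√(82495/1.6544) = 0.5·√(49864) = 111.65 Hz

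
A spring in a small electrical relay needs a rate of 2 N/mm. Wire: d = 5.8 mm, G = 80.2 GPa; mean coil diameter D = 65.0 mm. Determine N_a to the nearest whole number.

21

N_a = Gd⁴/(8D³k) = (80.2×10³ × 5.8⁴)/(8 × 65.0³ × 2)
    = 9.07583e+07 / 4.394e+06 = 20.66 → 21 coils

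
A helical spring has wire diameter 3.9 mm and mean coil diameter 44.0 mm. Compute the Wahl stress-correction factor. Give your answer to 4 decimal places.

1.1275

C = D/d = 44.0/3.9 = 11.2821
K_W = (4C−1)/(4C−4) + 0.615/C = 44.128/41.128 + 0.0545 = 1.1275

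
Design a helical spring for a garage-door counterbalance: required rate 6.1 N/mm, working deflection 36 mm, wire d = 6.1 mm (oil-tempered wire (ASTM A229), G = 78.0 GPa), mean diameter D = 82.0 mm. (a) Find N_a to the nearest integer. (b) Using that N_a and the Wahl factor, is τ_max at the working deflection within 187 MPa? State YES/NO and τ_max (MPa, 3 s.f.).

N_a = Gd⁴/(8D³k) = (78.0×10³)(6.1⁴)/(8·82.0³·6.1) = 4.014 → N_a = 4
Actual rate k = Gd⁴/(8D³·4) = 6.121 N/mm
Working load F = kδ = 6.121·36 = 220.36 N
C = 82.0/6.1 = 13.4426; K_W = (4C−1)/(4C−4)+0.615/C = 1.1060
τ_max = K_W·8FD/(πd³) = 1.1060·202.72 = 224.21 MPa
τ_max > 187 MPa → exceeds allowable

(a) 4 coils; (b) NO, τ_max = 224 MPa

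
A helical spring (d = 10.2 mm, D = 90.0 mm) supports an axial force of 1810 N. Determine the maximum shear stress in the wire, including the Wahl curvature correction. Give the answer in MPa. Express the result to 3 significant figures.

Spring index C = D/d = 90.0/10.2 = 8.8235
K_W = (4C−1)/(4C−4) + 0.615/C = 34.294/31.294 + 0.0697 = 1.1656
τ₀ = 8FD/(πd³) = 8·1810·90.0/(π·10.2³) = 1.3032e+06/3333.9 = 390.9 MPa
τ_max = K·τ₀ = 1.1656 × 390.9 = 455.61 MPa

456 MPa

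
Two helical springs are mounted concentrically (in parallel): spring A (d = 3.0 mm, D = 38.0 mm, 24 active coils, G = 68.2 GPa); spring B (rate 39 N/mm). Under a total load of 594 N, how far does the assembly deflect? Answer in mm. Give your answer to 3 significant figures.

k_A = Gd⁴/(8D³N_a) = (68.2×10³)(3.0⁴)/(8·38.0³·24) = 0.52435 N/mm
Parallel: k_eq = 0.52435 + 39 = 39.524 N/mm
δ = F/k_eq = 594/39.524 = 15.029 mm

15.0 mm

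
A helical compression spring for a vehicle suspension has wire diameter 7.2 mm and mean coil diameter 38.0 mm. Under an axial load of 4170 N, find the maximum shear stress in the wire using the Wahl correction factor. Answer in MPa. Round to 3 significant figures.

Spring index C = D/d = 38.0/7.2 = 5.2778
K_W = (4C−1)/(4C−4) + 0.615/C = 20.111/17.111 + 0.1165 = 1.2919
τ₀ = 8FD/(πd³) = 8·4170·38.0/(π·7.2³) = 1.26768e+06/1172.6 = 1081.1 MPa
τ_max = K·τ₀ = 1.2919 × 1081.1 = 1396.6 MPa

1400 MPa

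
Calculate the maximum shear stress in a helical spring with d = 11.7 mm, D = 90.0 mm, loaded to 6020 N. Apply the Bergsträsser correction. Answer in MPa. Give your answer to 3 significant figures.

Spring index C = D/d = 90.0/11.7 = 7.6923
K_B = (4C+2)/(4C−3) = 32.769/27.769 = 1.1801
τ₀ = 8FD/(πd³) = 8·6020·90.0/(π·11.7³) = 4.3344e+06/5031.6 = 861.43 MPa
τ_max = K·τ₀ = 1.1801 × 861.43 = 1016.5 MPa

1020 MPa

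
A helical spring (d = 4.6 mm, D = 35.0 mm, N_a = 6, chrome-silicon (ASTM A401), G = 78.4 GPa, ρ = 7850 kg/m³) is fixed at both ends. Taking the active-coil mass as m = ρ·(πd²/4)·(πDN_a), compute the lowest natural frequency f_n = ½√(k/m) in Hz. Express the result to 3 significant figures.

k = Gd⁴/(8D³N_a) = (78.4×10³)(4.6⁴)/(8·35.0³·6) = 17.057 N/mm = 17057 N/m
Wire length L = πDN_a = π·35.0·6 = 659.73 mm
m = ρ·(πd²/4)·L = 7850 × 16.619×10⁻⁶ m² × 0.65973 m = 0.086069 kg
f_n = ½√(k/m) = 0.5·√(17057/0.086069) = 0.5·√(1.9818e+05) = 222.59 Hz

223 Hz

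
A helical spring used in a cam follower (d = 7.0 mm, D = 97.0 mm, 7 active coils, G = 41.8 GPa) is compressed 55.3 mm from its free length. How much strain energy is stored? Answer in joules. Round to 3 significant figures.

3.00 J

k = Gd⁴/(8D³N_a) = (41.8×10³)(7.0⁴)/(8·97.0³·7) = 1.9637 N/mm
U = ½kδ² = 0.5 × 1.9637 × 55.3² = 3002.5 N·mm = 3.0025 J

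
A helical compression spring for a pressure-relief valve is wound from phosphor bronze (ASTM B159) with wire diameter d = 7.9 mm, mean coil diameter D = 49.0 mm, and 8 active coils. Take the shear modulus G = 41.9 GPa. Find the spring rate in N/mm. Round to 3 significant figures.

k = Gd⁴/(8D³N_a) = (41.9×10³ × 7.9⁴) / (8 × 49.0³ × 8)
  = 1.63201e+08 / 7.52954e+06 = 21.675 N/mm

21.7 N/mm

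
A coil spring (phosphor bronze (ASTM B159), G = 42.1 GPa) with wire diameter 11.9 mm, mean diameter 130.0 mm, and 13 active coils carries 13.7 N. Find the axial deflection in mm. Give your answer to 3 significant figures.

k = Gd⁴/(8D³N_a) = (42.1×10³)(11.9⁴)/(8·130.0³·13) = 3.6949 N/mm
δ = F/k = 13.7 / 3.6949 = 3.7078 mm

3.71 mm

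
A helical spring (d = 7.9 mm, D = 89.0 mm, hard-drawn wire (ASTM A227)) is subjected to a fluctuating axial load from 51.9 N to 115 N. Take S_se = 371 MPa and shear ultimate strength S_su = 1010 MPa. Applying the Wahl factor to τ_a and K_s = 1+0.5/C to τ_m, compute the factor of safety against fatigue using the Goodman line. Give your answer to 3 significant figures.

11.9

C = D/d = 89.0/7.9 = 11.2658; K_W = (4C−1)/(4C−4)+0.615/C = 1.1276; K_s = 1+0.5/C = 1.0444
F_a = (F_max−F_min)/2 = 31.55 N; F_m = (F_max+F_min)/2 = 83.45 N
τ_a = K_W·8F_aD/(πd³) = 1.1276 × 14.503 = 16.354 MPa
τ_m = K_s·8F_mD/(πd³) = 1.0444 × 38.36 = 40.062 MPa
Goodman: 1/n_f = τ_a/S_se + τ_m/S_su = 16.354/371 + 40.062/1010 = 0.04408 + 0.03967 = 0.083746
n_f = 1/0.083746 = 11.94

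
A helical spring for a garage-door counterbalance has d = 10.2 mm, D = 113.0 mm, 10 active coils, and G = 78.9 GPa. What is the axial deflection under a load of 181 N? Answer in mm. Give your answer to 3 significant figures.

k = Gd⁴/(8D³N_a) = (78.9×10³)(10.2⁴)/(8·113.0³·10) = 7.3986 N/mm
δ = F/k = 181 / 7.3986 = 24.464 mm

24.5 mm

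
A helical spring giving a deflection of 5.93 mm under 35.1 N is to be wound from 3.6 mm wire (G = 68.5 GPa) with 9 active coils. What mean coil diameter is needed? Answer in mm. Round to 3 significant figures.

30.0 mm

Required rate k = F/δ = 35.1/5.93 = 5.9191 N/mm
D = (Gd⁴/(8N_a·k))^(1/3) = (68.5×10³·3.6⁴/(8·9·5.9191))^(1/3)
  = (26997)^(1/3) = 29.9989 mm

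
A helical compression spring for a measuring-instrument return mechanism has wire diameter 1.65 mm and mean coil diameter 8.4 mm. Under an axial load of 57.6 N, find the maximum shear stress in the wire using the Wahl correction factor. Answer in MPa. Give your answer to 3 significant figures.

Spring index C = D/d = 8.4/1.65 = 5.0909
K_W = (4C−1)/(4C−4) + 0.615/C = 19.364/16.364 + 0.1208 = 1.3041
τ₀ = 8FD/(πd³) = 8·57.6·8.4/(π·1.65³) = 3870.72/14.112 = 274.28 MPa
τ_max = K·τ₀ = 1.3041 × 274.28 = 357.7 MPa

358 MPa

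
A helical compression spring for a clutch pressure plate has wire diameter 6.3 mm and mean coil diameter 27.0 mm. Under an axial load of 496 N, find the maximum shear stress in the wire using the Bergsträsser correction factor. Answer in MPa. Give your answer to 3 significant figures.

185 MPa

Spring index C = D/d = 27.0/6.3 = 4.2857
K_B = (4C+2)/(4C−3) = 19.143/14.143 = 1.3535
τ₀ = 8FD/(πd³) = 8·496·27.0/(π·6.3³) = 107136/785.55 = 136.38 MPa
τ_max = K·τ₀ = 1.3535 × 136.38 = 184.6 MPa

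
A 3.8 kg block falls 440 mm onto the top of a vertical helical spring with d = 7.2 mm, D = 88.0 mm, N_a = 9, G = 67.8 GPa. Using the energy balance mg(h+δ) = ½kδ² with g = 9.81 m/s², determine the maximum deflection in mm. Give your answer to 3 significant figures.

105 mm

k = Gd⁴/(8D³N_a) = (67.8×10³)(7.2⁴)/(8·88.0³·9) = 3.7135 N/mm
W = mg = 3.8 × 9.81 = 37.278 N
½kδ² − Wδ − Wh = 0 → δ = (W + √(W² + 2kWh))/k
δ = (37.278 + √(1389.6 + 121819))/3.7135 = (37.278 + 351.01)/3.7135 = 104.56 mm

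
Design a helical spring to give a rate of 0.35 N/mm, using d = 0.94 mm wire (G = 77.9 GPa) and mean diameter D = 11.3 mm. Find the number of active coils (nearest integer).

N_a = Gd⁴/(8D³k) = (77.9×10³ × 0.94⁴)/(8 × 11.3³ × 0.35)
    = 60820.3 / 4040.11 = 15.05 → 15 coils

15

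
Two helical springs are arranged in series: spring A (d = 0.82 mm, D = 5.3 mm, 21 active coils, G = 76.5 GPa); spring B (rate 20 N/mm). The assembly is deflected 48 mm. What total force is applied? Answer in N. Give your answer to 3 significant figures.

62.1 N

k_A = Gd⁴/(8D³N_a) = (76.5×10³)(0.82⁴)/(8·5.3³·21) = 1.3829 N/mm
Series: 1/k_eq = 1/1.3829 + 1/20 = 0.77314; k_eq = 1.2934 N/mm
F = k_eq·δ = 1.2934·48 = 62.085 N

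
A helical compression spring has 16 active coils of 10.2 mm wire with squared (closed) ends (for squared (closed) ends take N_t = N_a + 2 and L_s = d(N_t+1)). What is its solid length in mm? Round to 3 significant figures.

squared (closed) ends: N_t = N_a + 2 = 16 + 2 = 18
L_s = d·(N_t+1) = 10.2 × 19 = 193.8 mm

194 mm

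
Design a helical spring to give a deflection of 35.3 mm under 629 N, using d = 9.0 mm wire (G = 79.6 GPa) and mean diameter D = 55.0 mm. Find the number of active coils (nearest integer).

22

Required rate k = F/δ = 629/35.3 = 17.819 N/mm
N_a = Gd⁴/(8D³k) = (79.6×10³ × 9.0⁴)/(8 × 55.0³ × 17.819)
    = 5.22256e+08 / 2.37167e+07 = 22.02 → 22 coils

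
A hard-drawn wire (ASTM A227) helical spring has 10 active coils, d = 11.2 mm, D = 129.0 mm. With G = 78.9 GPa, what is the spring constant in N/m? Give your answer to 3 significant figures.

7230 N/m

k = Gd⁴/(8D³N_a) = (78.9×10³ × 11.2⁴) / (8 × 129.0³ × 10)
  = 1.24151e+09 / 1.71735e+08 = 7.2292 N/mm = 7229.2 N/m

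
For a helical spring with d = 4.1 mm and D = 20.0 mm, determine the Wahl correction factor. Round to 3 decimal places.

C = D/d = 20.0/4.1 = 4.8780
K_W = (4C−1)/(4C−4) + 0.615/C = 18.512/15.512 + 0.1261 = 1.3195

1.319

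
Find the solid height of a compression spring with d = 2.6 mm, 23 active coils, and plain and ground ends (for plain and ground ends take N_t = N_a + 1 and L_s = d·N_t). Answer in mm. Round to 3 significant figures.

plain and ground ends: N_t = N_a + 1 = 23 + 1 = 24
L_s = d·N_t = 2.6 × 24 = 62.4 mm

62.4 mm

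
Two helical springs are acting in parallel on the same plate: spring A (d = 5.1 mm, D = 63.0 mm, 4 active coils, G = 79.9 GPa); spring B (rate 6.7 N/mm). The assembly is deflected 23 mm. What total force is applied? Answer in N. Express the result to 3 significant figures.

k_A = Gd⁴/(8D³N_a) = (79.9×10³)(5.1⁴)/(8·63.0³·4) = 6.7555 N/mm
Parallel: k_eq = 6.7555 + 6.7 = 13.455 N/mm
F = k_eq·δ = 13.455·23 = 309.48 N

309 N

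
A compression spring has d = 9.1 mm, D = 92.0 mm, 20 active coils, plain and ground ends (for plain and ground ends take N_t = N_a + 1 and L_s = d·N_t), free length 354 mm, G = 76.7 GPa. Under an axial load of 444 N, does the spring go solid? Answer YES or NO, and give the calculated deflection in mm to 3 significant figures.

NO, δ = 105 mm

k = Gd⁴/(8D³N_a) = (76.7×10³)(9.1⁴)/(8·92.0³·20) = 4.2216 N/mm
N_t = 21; L_s = 9.1·21 = 191.1 mm; δ_solid = L₀ − L_s = 354 − 191.1 = 162.9 mm
δ = F/k = 444/4.2216 = 105.17 mm
δ < δ_solid → spring does not go solid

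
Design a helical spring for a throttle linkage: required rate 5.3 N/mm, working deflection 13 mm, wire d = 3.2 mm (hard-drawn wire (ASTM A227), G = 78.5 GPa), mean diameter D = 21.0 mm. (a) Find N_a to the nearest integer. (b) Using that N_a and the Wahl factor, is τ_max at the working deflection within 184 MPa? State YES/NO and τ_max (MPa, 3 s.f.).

(a) 21 coils; (b) YES, τ_max = 138 MPa

N_a = Gd⁴/(8D³k) = (78.5×10³)(3.2⁴)/(8·21.0³·5.3) = 20.96 → N_a = 21
Actual rate k = Gd⁴/(8D³·21) = 5.2906 N/mm
Working load F = kδ = 5.2906·13 = 68.777 N
C = 21.0/3.2 = 6.5625; K_W = (4C−1)/(4C−4)+0.615/C = 1.2285
τ_max = K_W·8FD/(πd³) = 1.2285·112.24 = 137.89 MPa
τ_max ≤ 184 MPa → acceptable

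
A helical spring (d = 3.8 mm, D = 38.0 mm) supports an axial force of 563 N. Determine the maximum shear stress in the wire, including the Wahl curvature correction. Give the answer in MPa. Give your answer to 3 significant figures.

1140 MPa

Spring index C = D/d = 38.0/3.8 = 10.0000
K_W = (4C−1)/(4C−4) + 0.615/C = 39.000/36.000 + 0.0615 = 1.1448
τ₀ = 8FD/(πd³) = 8·563·38.0/(π·3.8³) = 171152/172.39 = 992.84 MPa
τ_max = K·τ₀ = 1.1448 × 992.84 = 1136.6 MPa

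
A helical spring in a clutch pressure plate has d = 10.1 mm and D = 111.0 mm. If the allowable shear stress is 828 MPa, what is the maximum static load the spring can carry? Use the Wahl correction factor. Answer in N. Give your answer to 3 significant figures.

C = D/d = 111.0/10.1 = 10.9901
K_W = (4C−1)/(4C−4) + 0.615/C = 42.960/39.960 + 0.0560 = 1.1310
τ_max = K·8FD/(πd³) → F_max = τ_allow·πd³/(8DK)
F_max = 828·π·10.1³/(8·111.0·1.1310) = 2.6801e+06/1004.4 = 2668.4 N

2670 N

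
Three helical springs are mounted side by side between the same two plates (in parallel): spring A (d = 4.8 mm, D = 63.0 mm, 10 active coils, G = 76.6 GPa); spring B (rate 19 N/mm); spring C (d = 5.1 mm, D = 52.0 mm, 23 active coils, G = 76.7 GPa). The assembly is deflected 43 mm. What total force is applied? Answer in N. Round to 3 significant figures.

991 N

k_A = Gd⁴/(8D³N_a) = (76.6×10³)(4.8⁴)/(8·63.0³·10) = 2.0327 N/mm
k_C = Gd⁴/(8D³N_a) = (76.7×10³)(5.1⁴)/(8·52.0³·23) = 2.0056 N/mm
Parallel: k_eq = 2.0327 + 19 + 2.0056 = 23.038 N/mm
F = k_eq·δ = 23.038·43 = 990.65 N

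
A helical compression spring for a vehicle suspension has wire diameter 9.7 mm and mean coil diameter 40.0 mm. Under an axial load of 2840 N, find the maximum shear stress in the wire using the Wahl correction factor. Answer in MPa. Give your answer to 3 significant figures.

Spring index C = D/d = 40.0/9.7 = 4.1237
K_W = (4C−1)/(4C−4) + 0.615/C = 15.495/12.495 + 0.1491 = 1.3892
τ₀ = 8FD/(πd³) = 8·2840·40.0/(π·9.7³) = 908800/2867.2 = 316.96 MPa
τ_max = K·τ₀ = 1.3892 × 316.96 = 440.33 MPa

440 MPa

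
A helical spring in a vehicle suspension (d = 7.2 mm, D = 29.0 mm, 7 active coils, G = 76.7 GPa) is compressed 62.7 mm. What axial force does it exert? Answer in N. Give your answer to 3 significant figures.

9460 N

k = Gd⁴/(8D³N_a) = (76.7×10³)(7.2⁴)/(8·29.0³·7) = 150.92 N/mm
F = k·δ = 150.92 × 62.7 = 9462.6 N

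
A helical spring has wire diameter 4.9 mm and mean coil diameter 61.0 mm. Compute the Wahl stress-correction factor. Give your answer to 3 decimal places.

1.115

C = D/d = 61.0/4.9 = 12.4490
K_W = (4C−1)/(4C−4) + 0.615/C = 48.796/45.796 + 0.0494 = 1.1149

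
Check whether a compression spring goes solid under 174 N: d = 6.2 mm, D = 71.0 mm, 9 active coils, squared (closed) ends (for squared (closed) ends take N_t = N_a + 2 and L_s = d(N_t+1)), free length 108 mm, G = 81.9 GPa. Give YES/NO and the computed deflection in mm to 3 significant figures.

k = Gd⁴/(8D³N_a) = (81.9×10³)(6.2⁴)/(8·71.0³·9) = 4.6962 N/mm
N_t = 11; L_s = 6.2·12 = 74.4 mm; δ_solid = L₀ − L_s = 108 − 74.4 = 33.6 mm
δ = F/k = 174/4.6962 = 37.052 mm
δ ≥ δ_solid → spring goes solid

YES, δ = 37.1 mm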